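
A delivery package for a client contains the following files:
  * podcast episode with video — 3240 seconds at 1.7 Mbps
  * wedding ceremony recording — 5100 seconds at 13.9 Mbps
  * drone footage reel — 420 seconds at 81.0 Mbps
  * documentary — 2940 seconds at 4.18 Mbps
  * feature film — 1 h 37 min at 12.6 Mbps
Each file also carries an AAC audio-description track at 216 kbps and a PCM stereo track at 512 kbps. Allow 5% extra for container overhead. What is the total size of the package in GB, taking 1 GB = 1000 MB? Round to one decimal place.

27.4 GB

Audio total: 216 + 512 = 728 kbps = 0.728 Mbps.
podcast episode with video: 2.428 Mbps × 3240 s × 1.05 = 8260.1 Mb
wedding ceremony recording: 14.628 Mbps × 5100 s × 1.05 = 78332.9 Mb
drone footage reel: 81.728 Mbps × 420 s × 1.05 = 36042.0 Mb
documentary: 4.908 Mbps × 2940 s × 1.05 = 15151.0 Mb
feature film: 13.328 Mbps × 5820 s × 1.05 = 81447.4 Mb
Total: 219233.4 Mb = 27404.2 MB.
= 27.40 GB.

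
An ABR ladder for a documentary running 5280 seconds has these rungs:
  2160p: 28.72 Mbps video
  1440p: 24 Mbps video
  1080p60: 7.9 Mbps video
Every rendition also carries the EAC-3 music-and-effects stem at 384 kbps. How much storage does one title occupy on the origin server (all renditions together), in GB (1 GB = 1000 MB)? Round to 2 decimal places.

Audio: 384 kbps = 0.384 Mbps.
Sum of rendition bitrates: (28.72+0.384) + (24+0.384) + (7.9+0.384) = 61.772 Mbps.
× 5280 s = 326,156 Mb = 40,770 MB = 40.77 GB.

40.77 GB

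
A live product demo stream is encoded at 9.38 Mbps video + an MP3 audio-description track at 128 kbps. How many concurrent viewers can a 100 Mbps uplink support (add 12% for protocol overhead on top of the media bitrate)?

Audio: 128 kbps = 0.128 Mbps.
Per-viewer media rate: 9.508 Mbps.
On the wire with 12% overhead: 10.649 Mbps.
100 Mbps = 100.0 Mbps; 100.0 / 10.649 = 9.39 → 9 viewers.

9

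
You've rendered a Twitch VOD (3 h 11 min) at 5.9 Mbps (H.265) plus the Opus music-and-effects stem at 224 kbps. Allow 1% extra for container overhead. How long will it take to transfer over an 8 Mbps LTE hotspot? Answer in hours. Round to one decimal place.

3 h 11 min = 191 min = 11460 s
Audio: 224 kbps = 0.224 Mbps.
Total bitrate: 6.124 Mbps.
File: 6.124 Mbps × 11460 s = 70181.0 Mb.
With 1% container overhead: ×1.01. → 70882.9 Mb.
At 8 Mbps: 70882.9 / 8 = 8860.4 s ≈ 2.46 hours.

2.5 hours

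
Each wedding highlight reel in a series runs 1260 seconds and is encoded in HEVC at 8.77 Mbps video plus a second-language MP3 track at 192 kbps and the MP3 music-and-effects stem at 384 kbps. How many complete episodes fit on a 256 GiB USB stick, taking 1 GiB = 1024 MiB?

186

Audio total: 192 + 384 = 576 kbps = 0.576 Mbps.
Total bitrate: 9.346 Mbps.
Per item: 9.346 Mbps × 1260 s = 11,776 Mb = 1,472 MB.
Capacity: 256 GiB = 2,199,023 Mb; 186.74 items → 186 complete.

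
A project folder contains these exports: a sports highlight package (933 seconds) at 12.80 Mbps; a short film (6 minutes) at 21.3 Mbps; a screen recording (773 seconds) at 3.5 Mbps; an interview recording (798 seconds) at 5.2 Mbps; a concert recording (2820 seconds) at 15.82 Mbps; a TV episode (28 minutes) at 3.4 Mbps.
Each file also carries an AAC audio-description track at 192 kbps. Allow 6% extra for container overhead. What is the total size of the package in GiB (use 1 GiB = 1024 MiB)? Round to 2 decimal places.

9.65 GiB

Audio: 192 kbps = 0.192 Mbps.
sports highlight package: 12.992 Mbps × 933 s × 1.06 = 12848.8 Mb
short film: 21.492 Mbps × 360 s × 1.06 = 8201.3 Mb
screen recording: 3.692 Mbps × 773 s × 1.06 = 3025.2 Mb
interview recording: 5.392 Mbps × 798 s × 1.06 = 4561.0 Mb
concert recording: 16.012 Mbps × 2820 s × 1.06 = 47863.1 Mb
TV episode: 3.592 Mbps × 1680 s × 1.06 = 6396.6 Mb
Total: 82896.0 Mb = 10362.0 MB.
= 9.650 GiB.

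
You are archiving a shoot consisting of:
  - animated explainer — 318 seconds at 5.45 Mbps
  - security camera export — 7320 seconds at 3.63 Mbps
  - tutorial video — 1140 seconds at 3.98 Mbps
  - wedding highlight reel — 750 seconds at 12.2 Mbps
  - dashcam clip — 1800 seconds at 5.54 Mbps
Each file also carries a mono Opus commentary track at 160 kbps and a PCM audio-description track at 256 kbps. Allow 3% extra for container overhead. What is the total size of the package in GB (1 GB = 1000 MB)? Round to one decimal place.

Audio total: 160 + 256 = 416 kbps = 0.416 Mbps.
animated explainer: 5.866 Mbps × 318 s × 1.03 = 1921.3 Mb
security camera export: 4.046 Mbps × 7320 s × 1.03 = 30505.2 Mb
tutorial video: 4.396 Mbps × 1140 s × 1.03 = 5161.8 Mb
wedding highlight reel: 12.616 Mbps × 750 s × 1.03 = 9745.9 Mb
dashcam clip: 5.956 Mbps × 1800 s × 1.03 = 11042.4 Mb
Total: 58376.6 Mb = 7297.1 MB.
= 7.297 GB.

7.3 GB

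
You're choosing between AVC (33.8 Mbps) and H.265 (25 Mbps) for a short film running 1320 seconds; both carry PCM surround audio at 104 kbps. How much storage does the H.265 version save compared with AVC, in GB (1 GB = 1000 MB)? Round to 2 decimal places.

Audio: 104 kbps = 0.104 Mbps.
AVC: 33.904 Mbps × 1320 s = 44753.3 Mb = 5.594 GB.
H.265: 25.104 Mbps × 1320 s = 33137.3 Mb = 4.142 GB.
Saving: 5.594 − 4.142 = 1.452 GB.

1.45 GB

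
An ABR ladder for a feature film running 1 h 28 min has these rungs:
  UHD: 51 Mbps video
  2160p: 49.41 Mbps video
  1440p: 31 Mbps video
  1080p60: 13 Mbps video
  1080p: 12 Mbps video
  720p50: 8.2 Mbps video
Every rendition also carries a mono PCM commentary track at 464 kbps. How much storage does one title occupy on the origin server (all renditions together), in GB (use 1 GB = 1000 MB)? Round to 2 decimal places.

1 h 28 min = 88 min = 5280 s
Audio: 464 kbps = 0.464 Mbps.
Sum of rendition bitrates: (51+0.464) + (49.41+0.464) + (31+0.464) + (13+0.464) + (12+0.464) + (8.2+0.464) = 167.394 Mbps.
× 5280 s = 883,840 Mb = 110,480 MB = 110.5 GB.

110.48 GB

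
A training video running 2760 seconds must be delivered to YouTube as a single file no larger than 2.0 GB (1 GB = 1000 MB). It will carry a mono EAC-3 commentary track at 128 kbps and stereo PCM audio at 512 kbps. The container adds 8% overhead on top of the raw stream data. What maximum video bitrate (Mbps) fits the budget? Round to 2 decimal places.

4.73 Mbps

Budget: 2.0 GB = 16000.0 Mb.
Stream payload after overhead: 16000.0 / 1.08 = 14814.8 Mb.
Total bitrate budget: 14814.8 Mb / 2760 s = 5.368 Mbps.
Audio total: 128 + 512 = 640 kbps = 0.640 Mbps.
Video: 5.368 − 0.640 = 4.728 Mbps.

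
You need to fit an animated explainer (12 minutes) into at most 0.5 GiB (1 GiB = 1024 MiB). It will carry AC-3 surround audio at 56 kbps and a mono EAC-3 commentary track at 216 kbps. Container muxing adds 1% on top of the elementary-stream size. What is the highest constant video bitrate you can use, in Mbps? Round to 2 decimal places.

5.63 Mbps

Budget: 0.5 GiB = 4295.0 Mb.
Stream payload after overhead: 4295.0 / 1.01 = 4252.4 Mb.
12 min = 720 s
Total bitrate budget: 4252.4 Mb / 720 s = 5.906 Mbps.
Audio total: 56 + 216 = 272 kbps = 0.272 Mbps.
Video: 5.906 − 0.272 = 5.634 Mbps.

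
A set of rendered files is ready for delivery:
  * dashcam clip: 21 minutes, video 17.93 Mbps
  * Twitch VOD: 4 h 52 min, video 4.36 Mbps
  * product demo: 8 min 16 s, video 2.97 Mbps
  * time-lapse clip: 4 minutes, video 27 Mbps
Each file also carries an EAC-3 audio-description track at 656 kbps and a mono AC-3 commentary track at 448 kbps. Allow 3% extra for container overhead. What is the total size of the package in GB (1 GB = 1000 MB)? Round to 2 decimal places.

16.54 GB

Audio total: 656 + 448 = 1104 kbps = 1.104 Mbps.
dashcam clip: 19.034 Mbps × 1260 s × 1.03 = 24702.3 Mb
Twitch VOD: 5.464 Mbps × 17520 s × 1.03 = 98601.2 Mb
product demo: 4.074 Mbps × 496 s × 1.03 = 2081.3 Mb
time-lapse clip: 28.104 Mbps × 240 s × 1.03 = 6947.3 Mb
Total: 132332.1 Mb = 16541.5 MB.
= 16.54 GB.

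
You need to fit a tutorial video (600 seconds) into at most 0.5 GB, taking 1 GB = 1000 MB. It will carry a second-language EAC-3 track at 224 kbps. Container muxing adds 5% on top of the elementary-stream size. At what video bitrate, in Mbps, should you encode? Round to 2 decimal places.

Budget: 0.5 GB = 4000.0 Mb.
Stream payload after overhead: 4000.0 / 1.05 = 3809.5 Mb.
Total bitrate budget: 3809.5 Mb / 600 s = 6.349 Mbps.
Audio: 224 kbps = 0.224 Mbps.
Video: 6.349 − 0.224 = 6.125 Mbps.

6.13 Mbps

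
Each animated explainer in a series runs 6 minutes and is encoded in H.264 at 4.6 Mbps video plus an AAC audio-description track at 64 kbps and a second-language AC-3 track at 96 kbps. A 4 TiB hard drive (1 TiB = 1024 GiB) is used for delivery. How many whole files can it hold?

6 min = 360 s
Audio total: 64 + 96 = 160 kbps = 0.160 Mbps.
Total bitrate: 4.760 Mbps.
Per item: 4.760 Mbps × 360 s = 1,714 Mb = 214.2 MB.
Capacity: 4 TiB = 35,184,372 Mb; 20532.43 items → 20532 complete.

20532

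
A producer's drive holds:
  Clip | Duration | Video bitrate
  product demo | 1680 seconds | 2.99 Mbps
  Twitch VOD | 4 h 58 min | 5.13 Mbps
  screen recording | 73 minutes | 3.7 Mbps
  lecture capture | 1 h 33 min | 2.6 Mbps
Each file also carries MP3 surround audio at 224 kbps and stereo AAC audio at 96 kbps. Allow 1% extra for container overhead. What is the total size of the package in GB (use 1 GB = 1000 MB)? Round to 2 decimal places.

Audio total: 224 + 96 = 320 kbps = 0.320 Mbps.
product demo: 3.310 Mbps × 1680 s × 1.01 = 5616.4 Mb
Twitch VOD: 5.450 Mbps × 17880 s × 1.01 = 98420.5 Mb
screen recording: 4.020 Mbps × 4380 s × 1.01 = 17783.7 Mb
lecture capture: 2.920 Mbps × 5580 s × 1.01 = 16456.5 Mb
Total: 138277.1 Mb = 17284.6 MB.
= 17.28 GB.

17.28 GB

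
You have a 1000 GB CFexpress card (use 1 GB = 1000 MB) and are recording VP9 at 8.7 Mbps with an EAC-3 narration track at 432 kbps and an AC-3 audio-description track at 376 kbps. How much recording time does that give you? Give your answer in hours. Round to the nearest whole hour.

234 hours

Audio total: 432 + 376 = 808 kbps = 0.808 Mbps.
Total bitrate: 8.7 + 0.808 = 9.508 Mbps.
Capacity: 1000 GB = 8,000,000 Mb.
Recording time: 8,000,000 / 9.508 = 841,397 s ≈ 234 hours.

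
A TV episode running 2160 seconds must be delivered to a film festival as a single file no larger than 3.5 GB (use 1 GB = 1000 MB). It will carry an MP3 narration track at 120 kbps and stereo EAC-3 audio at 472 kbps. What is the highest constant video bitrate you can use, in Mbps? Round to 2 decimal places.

Budget: 3.5 GB = 28000.0 Mb.
Total bitrate budget: 28000.0 Mb / 2160 s = 12.963 Mbps.
Audio total: 120 + 472 = 592 kbps = 0.592 Mbps.
Video: 12.963 − 0.592 = 12.371 Mbps.

12.37 Mbps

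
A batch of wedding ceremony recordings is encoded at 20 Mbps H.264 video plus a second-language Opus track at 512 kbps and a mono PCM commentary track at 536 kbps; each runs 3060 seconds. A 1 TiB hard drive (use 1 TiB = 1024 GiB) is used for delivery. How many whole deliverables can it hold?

136

Audio total: 512 + 536 = 1048 kbps = 1.048 Mbps.
Total bitrate: 21.048 Mbps.
Per item: 21.048 Mbps × 3060 s = 64,407 Mb = 8,051 MB.
Capacity: 1 TiB = 8,796,093 Mb; 136.57 items → 136 complete.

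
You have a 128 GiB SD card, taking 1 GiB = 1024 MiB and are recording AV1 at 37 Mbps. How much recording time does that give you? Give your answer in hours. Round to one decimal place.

Capacity: 128 GiB = 1,099,512 Mb.
Recording time: 1,099,512 / 37.000 = 29,717 s ≈ 8.25 hours.

8.3 hours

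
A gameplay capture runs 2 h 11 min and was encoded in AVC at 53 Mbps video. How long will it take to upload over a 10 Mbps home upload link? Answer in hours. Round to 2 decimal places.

11.57 hours

2 h 11 min = 131 min = 7860 s
File: 53.000 Mbps × 7860 s = 416580.0 Mb.
At 10 Mbps: 416580.0 / 10 = 41658.0 s ≈ 11.6 hours.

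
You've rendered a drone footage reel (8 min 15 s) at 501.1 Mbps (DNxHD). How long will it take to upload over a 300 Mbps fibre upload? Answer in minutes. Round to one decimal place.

8 min 15 s = 495 s
File: 501.100 Mbps × 495 s = 248044.5 Mb.
At 300 Mbps: 248044.5 / 300 = 826.8 s ≈ 13.8 minutes.

13.8 minutes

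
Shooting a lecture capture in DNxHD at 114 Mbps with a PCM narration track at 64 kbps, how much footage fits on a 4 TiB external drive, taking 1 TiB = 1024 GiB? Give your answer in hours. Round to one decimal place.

Audio: 64 kbps = 0.064 Mbps.
Total bitrate: 114 + 0.064 = 114.064 Mbps.
Capacity: 4 TiB = 35,184,372 Mb.
Recording time: 35,184,372 / 114.064 = 308,462 s ≈ 85.7 hours.

85.7 hours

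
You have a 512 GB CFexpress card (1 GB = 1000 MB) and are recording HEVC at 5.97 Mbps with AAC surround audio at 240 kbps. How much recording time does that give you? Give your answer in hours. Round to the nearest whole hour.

Audio: 240 kbps = 0.240 Mbps.
Total bitrate: 5.97 + 0.240 = 6.210 Mbps.
Capacity: 512 GB = 4,096,000 Mb.
Recording time: 4,096,000 / 6.210 = 659,581 s ≈ 183 hours.

183 hours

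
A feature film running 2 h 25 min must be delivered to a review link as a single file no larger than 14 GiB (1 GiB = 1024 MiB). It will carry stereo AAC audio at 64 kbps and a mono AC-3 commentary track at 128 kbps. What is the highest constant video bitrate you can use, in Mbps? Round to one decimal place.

Budget: 14 GiB = 120259.1 Mb.
2 h 25 min = 145 min = 8700 s
Total bitrate budget: 120259.1 Mb / 8700 s = 13.823 Mbps.
Audio total: 64 + 128 = 192 kbps = 0.192 Mbps.
Video: 13.823 − 0.192 = 13.631 Mbps.

13.6 Mbps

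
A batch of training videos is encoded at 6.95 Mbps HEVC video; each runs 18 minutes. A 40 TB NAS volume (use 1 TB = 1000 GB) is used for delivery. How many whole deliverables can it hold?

18 min = 1080 s
Per item: 6.950 Mbps × 1080 s = 7,506 Mb = 938.2 MB.
Capacity: 40 TB = 320,000,000 Mb; 42632.56 items → 42632 complete.

42632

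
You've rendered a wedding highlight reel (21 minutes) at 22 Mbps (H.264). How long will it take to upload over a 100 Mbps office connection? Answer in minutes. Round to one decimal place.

4.6 minutes

21 min = 1260 s
File: 22.000 Mbps × 1260 s = 27720.0 Mb.
At 100 Mbps: 27720.0 / 100 = 277.2 s ≈ 4.62 minutes.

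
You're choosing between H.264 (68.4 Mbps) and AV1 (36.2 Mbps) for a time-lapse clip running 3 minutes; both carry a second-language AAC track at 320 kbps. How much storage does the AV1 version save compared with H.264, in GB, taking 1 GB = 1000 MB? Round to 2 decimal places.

0.72 GB

3 min = 180 s
Audio: 320 kbps = 0.320 Mbps.
H.264: 68.720 Mbps × 180 s = 12369.6 Mb = 1.546 GB.
AV1: 36.520 Mbps × 180 s = 6573.6 Mb = 0.822 GB.
Saving: 1.546 − 0.822 = 0.725 GB.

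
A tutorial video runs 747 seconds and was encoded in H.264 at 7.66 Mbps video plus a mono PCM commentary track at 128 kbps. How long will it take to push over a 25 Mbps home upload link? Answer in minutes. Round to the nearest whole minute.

Audio: 128 kbps = 0.128 Mbps.
Total bitrate: 7.788 Mbps.
File: 7.788 Mbps × 747 s = 5817.6 Mb.
At 25 Mbps: 5817.6 / 25 = 232.7 s ≈ 3.88 minutes.

4 minutes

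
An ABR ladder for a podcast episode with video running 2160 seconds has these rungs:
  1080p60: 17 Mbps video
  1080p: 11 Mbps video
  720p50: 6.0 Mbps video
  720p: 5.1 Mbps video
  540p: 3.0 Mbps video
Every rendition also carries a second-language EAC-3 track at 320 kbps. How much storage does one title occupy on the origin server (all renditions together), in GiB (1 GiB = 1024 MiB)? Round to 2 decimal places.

10.99 GiB

Audio: 320 kbps = 0.320 Mbps.
Sum of rendition bitrates: (17+0.320) + (11+0.320) + (6.0+0.320) + (5.1+0.320) + (3.0+0.320) = 43.700 Mbps.
× 2160 s = 94,392 Mb = 11,799 MB = 10.99 GiB.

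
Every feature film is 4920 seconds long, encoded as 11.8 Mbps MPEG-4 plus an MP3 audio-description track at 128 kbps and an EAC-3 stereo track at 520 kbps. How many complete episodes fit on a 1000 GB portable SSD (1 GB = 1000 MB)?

130

Audio total: 128 + 520 = 648 kbps = 0.648 Mbps.
Total bitrate: 12.448 Mbps.
Per item: 12.448 Mbps × 4920 s = 61,244 Mb = 7,656 MB.
Capacity: 1000 GB = 8,000,000 Mb; 130.62 items → 130 complete.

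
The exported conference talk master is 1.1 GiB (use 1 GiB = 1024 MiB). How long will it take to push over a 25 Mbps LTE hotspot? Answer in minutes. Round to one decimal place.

File: 1.1 GiB = 9448.9 Mb.
At 25 Mbps: 9448.9 / 25 = 378.0 s ≈ 6.3 minutes.

6.3 minutes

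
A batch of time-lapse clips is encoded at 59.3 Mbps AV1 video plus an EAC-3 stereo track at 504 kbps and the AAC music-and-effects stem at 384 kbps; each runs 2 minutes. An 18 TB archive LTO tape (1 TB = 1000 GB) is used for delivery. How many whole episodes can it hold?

19937

2 min = 120 s
Audio total: 504 + 384 = 888 kbps = 0.888 Mbps.
Total bitrate: 60.188 Mbps.
Per item: 60.188 Mbps × 120 s = 7,223 Mb = 902.8 MB.
Capacity: 18 TB = 144,000,000 Mb; 19937.53 items → 19937 complete.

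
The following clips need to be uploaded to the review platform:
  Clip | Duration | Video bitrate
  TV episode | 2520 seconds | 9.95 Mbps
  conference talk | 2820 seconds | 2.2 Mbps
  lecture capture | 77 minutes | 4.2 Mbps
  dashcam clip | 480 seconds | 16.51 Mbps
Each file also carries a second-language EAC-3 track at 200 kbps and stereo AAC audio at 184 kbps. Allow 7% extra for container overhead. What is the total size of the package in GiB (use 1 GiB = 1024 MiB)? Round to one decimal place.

7.8 GiB

Audio total: 200 + 184 = 384 kbps = 0.384 Mbps.
TV episode: 10.334 Mbps × 2520 s × 1.07 = 27864.6 Mb
conference talk: 2.584 Mbps × 2820 s × 1.07 = 7797.0 Mb
lecture capture: 4.584 Mbps × 4620 s × 1.07 = 22660.5 Mb
dashcam clip: 16.894 Mbps × 480 s × 1.07 = 8676.8 Mb
Total: 66998.9 Mb = 8374.9 MB.
= 7.800 GiB.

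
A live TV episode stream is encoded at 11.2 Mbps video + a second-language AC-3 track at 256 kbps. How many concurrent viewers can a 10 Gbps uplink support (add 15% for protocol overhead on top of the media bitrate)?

759

Audio: 256 kbps = 0.256 Mbps.
Per-viewer media rate: 11.456 Mbps.
On the wire with 15% overhead: 13.174 Mbps.
10 Gbps = 10,000 Mbps; 10,000 / 13.174 = 759.05 → 759 viewers.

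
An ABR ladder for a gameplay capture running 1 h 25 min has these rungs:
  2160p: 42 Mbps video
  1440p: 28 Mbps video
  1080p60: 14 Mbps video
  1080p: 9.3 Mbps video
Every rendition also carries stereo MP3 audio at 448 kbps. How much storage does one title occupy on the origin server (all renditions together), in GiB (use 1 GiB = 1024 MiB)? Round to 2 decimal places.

56.46 GiB

1 h 25 min = 85 min = 5100 s
Audio: 448 kbps = 0.448 Mbps.
Sum of rendition bitrates: (42+0.448) + (28+0.448) + (14+0.448) + (9.3+0.448) = 95.092 Mbps.
× 5100 s = 484,969 Mb = 60,621 MB = 56.46 GiB.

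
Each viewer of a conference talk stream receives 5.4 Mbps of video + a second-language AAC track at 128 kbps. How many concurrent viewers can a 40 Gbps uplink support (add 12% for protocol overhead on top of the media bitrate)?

6460

Audio: 128 kbps = 0.128 Mbps.
Per-viewer media rate: 5.528 Mbps.
On the wire with 12% overhead: 6.191 Mbps.
40 Gbps = 40,000 Mbps; 40,000 / 6.191 = 6460.62 → 6460 viewers.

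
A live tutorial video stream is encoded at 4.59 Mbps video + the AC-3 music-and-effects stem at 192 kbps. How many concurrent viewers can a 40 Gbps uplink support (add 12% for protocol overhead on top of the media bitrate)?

7468

Audio: 192 kbps = 0.192 Mbps.
Per-viewer media rate: 4.782 Mbps.
On the wire with 12% overhead: 5.356 Mbps.
40 Gbps = 40,000 Mbps; 40,000 / 5.356 = 7468.48 → 7468 viewers.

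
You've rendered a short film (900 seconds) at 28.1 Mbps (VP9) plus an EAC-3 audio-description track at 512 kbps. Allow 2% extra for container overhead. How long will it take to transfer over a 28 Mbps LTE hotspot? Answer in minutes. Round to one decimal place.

15.6 minutes

Audio: 512 kbps = 0.512 Mbps.
Total bitrate: 28.612 Mbps.
File: 28.612 Mbps × 900 s = 25750.8 Mb.
With 2% container overhead: ×1.02. → 26265.8 Mb.
At 28 Mbps: 26265.8 / 28 = 938.1 s ≈ 15.6 minutes.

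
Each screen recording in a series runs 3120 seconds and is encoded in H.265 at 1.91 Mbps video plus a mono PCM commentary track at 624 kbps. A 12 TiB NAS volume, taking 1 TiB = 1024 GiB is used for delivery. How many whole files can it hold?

13350

Audio: 624 kbps = 0.624 Mbps.
Total bitrate: 2.534 Mbps.
Per item: 2.534 Mbps × 3120 s = 7,906 Mb = 988.3 MB.
Capacity: 12 TiB = 105,553,116 Mb; 13350.88 items → 13350 complete.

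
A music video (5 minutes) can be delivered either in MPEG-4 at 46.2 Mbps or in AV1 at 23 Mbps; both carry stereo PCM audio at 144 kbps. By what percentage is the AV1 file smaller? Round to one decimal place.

5 min = 300 s
Audio: 144 kbps = 0.144 Mbps.
MPEG-4: 46.344 Mbps × 300 s = 13903.2 Mb = 1.738 GB.
AV1: 23.144 Mbps × 300 s = 6943.2 Mb = 0.868 GB.
Reduction: (1 − 0.868/1.738) × 100 = 50.06%.

50.1%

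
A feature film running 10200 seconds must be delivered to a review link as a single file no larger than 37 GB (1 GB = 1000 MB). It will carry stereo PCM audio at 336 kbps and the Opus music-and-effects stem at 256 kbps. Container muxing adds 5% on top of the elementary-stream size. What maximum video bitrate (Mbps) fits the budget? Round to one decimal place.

27.0 Mbps

Budget: 37 GB = 296000.0 Mb.
Stream payload after overhead: 296000.0 / 1.05 = 281904.8 Mb.
Total bitrate budget: 281904.8 Mb / 10200 s = 27.638 Mbps.
Audio total: 336 + 256 = 592 kbps = 0.592 Mbps.
Video: 27.638 − 0.592 = 27.046 Mbps.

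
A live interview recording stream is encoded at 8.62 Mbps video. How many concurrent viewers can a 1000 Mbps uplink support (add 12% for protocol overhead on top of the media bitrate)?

103

On the wire with 12% overhead: 9.654 Mbps.
1000 Mbps = 1,000 Mbps; 1,000 / 9.654 = 103.58 → 103 viewers.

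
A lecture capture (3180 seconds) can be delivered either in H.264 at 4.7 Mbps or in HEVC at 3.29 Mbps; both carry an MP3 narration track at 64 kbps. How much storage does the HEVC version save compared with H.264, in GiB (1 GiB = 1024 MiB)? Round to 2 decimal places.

Audio: 64 kbps = 0.064 Mbps.
H.264: 4.764 Mbps × 3180 s = 15149.5 Mb = 1.764 GiB.
HEVC: 3.354 Mbps × 3180 s = 10665.7 Mb = 1.242 GiB.
Saving: 1.764 − 1.242 = 0.522 GiB.

0.52 GiB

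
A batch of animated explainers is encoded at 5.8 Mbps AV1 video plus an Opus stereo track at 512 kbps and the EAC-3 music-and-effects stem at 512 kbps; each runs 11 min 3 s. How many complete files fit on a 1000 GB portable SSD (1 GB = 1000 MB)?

1768

11 min 3 s = 663 s
Audio total: 512 + 512 = 1024 kbps = 1.024 Mbps.
Total bitrate: 6.824 Mbps.
Per item: 6.824 Mbps × 663 s = 4,524 Mb = 565.5 MB.
Capacity: 1000 GB = 8,000,000 Mb; 1768.22 items → 1768 complete.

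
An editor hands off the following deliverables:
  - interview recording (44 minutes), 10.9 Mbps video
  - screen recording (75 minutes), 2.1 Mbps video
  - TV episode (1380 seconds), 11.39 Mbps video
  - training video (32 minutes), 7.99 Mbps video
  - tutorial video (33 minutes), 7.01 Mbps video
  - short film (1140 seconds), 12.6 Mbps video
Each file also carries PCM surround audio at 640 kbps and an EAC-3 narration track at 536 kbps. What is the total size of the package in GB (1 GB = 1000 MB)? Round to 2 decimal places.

14.18 GB

Audio total: 640 + 536 = 1176 kbps = 1.176 Mbps.
interview recording: 12.076 Mbps × 2640 s = 31880.6 Mb
screen recording: 3.276 Mbps × 4500 s = 14742.0 Mb
TV episode: 12.566 Mbps × 1380 s = 17341.1 Mb
training video: 9.166 Mbps × 1920 s = 17598.7 Mb
tutorial video: 8.186 Mbps × 1980 s = 16208.3 Mb
short film: 13.776 Mbps × 1140 s = 15704.6 Mb
Total: 113475.4 Mb = 14184.4 MB.
= 14.18 GB.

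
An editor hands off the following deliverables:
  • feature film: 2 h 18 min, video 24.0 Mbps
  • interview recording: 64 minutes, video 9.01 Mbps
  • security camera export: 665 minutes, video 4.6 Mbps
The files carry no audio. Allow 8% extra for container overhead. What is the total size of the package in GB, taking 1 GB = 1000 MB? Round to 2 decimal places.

feature film: 24.000 Mbps × 8280 s × 1.08 = 214617.6 Mb
interview recording: 9.010 Mbps × 3840 s × 1.08 = 37366.3 Mb
security camera export: 4.600 Mbps × 39900 s × 1.08 = 198223.2 Mb
Total: 450207.1 Mb = 56275.9 MB.
= 56.28 GB.

56.28 GB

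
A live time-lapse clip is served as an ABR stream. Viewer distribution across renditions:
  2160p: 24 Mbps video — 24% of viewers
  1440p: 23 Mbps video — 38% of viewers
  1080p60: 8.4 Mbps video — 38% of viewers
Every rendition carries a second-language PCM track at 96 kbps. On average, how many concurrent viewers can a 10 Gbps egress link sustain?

Audio: 96 kbps = 0.096 Mbps.
Average per-viewer bitrate: 0.24×24.096 + 0.38×23.096 + 0.38×8.496 = 17.788 Mbps.
10 Gbps = 10,000 Mbps; 10,000 / 17.788 = 562.18 → 562.

562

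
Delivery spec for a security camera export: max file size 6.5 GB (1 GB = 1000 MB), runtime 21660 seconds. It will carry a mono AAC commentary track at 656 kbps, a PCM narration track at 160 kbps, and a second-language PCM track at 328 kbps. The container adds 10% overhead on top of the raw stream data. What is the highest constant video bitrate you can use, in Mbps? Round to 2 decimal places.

1.04 Mbps

Budget: 6.5 GB = 52000.0 Mb.
Stream payload after overhead: 52000.0 / 1.10 = 47272.7 Mb.
Total bitrate budget: 47272.7 Mb / 21660 s = 2.182 Mbps.
Audio total: 656 + 160 + 328 = 1144 kbps = 1.144 Mbps.
Video: 2.182 − 1.144 = 1.038 Mbps.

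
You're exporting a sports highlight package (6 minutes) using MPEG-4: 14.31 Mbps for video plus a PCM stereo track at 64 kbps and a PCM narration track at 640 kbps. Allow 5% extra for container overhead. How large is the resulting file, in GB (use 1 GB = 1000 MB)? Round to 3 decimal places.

6 min = 360 s
Audio total: 64 + 640 = 704 kbps = 0.704 Mbps.
Total bitrate: 14.31 + 0.704 = 15.014 Mbps.
Stream data: 15.014 Mbps × 360 s = 5405.0 Mb.
With 5% container overhead: ×1.05.
5,675 Mb ÷ 8 = 709.4 MB → 0.7094 GB.

0.709 GB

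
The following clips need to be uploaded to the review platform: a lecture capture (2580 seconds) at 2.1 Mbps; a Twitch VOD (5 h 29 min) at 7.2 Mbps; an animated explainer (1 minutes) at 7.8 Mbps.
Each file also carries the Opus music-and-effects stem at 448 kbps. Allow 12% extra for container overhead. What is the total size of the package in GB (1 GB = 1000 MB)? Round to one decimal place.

22.1 GB

Audio: 448 kbps = 0.448 Mbps.
lecture capture: 2.548 Mbps × 2580 s × 1.12 = 7362.7 Mb
Twitch VOD: 7.648 Mbps × 19740 s × 1.12 = 169088.1 Mb
animated explainer: 8.248 Mbps × 60 s × 1.12 = 554.3 Mb
Total: 177005.1 Mb = 22125.6 MB.
= 22.13 GB.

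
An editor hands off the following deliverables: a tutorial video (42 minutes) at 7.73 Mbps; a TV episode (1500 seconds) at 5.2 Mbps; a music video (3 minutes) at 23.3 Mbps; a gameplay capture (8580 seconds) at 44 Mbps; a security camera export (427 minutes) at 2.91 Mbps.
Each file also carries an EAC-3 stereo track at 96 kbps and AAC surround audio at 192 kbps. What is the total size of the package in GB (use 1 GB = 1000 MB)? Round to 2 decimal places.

61.83 GB

Audio total: 96 + 192 = 288 kbps = 0.288 Mbps.
tutorial video: 8.018 Mbps × 2520 s = 20205.4 Mb
TV episode: 5.488 Mbps × 1500 s = 8232.0 Mb
music video: 23.588 Mbps × 180 s = 4245.8 Mb
gameplay capture: 44.288 Mbps × 8580 s = 379991.0 Mb
security camera export: 3.198 Mbps × 25620 s = 81932.8 Mb
Total: 494607.0 Mb = 61825.9 MB.
= 61.83 GB.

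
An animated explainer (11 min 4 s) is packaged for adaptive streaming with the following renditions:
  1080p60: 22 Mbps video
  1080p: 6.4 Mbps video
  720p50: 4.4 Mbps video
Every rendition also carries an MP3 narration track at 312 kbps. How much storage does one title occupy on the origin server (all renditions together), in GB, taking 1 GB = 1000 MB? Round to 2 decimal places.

2.80 GB

11 min 4 s = 664 s
Audio: 312 kbps = 0.312 Mbps.
Sum of rendition bitrates: (22+0.312) + (6.4+0.312) + (4.4+0.312) = 33.736 Mbps.
× 664 s = 22,401 Mb = 2,800 MB = 2.800 GB.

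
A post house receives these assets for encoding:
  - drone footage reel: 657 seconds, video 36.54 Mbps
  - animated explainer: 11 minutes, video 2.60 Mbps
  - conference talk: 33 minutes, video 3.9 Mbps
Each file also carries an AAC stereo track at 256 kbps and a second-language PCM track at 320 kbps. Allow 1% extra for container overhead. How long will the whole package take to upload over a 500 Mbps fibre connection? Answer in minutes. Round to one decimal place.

Audio total: 256 + 320 = 576 kbps = 0.576 Mbps.
drone footage reel: 37.116 Mbps × 657 s × 1.01 = 24629.1 Mb
animated explainer: 3.176 Mbps × 660 s × 1.01 = 2117.1 Mb
conference talk: 4.476 Mbps × 1980 s × 1.01 = 8951.1 Mb
Total: 35697.3 Mb = 4462.2 MB.
At 500 Mbps: 35697.3 / 500 = 71 s ≈ 1.19 minutes.

1.2 minutes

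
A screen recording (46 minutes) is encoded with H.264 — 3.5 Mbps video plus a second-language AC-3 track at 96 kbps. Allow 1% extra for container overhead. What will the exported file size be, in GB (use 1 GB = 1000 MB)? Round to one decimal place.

46 min = 2760 s
Audio: 96 kbps = 0.096 Mbps.
Total bitrate: 3.5 + 0.096 = 3.596 Mbps.
Stream data: 3.596 Mbps × 2760 s = 9925.0 Mb.
With 1% container overhead: ×1.01.
10,024 Mb ÷ 8 = 1,253 MB → 1.253 GB.

1.3 GB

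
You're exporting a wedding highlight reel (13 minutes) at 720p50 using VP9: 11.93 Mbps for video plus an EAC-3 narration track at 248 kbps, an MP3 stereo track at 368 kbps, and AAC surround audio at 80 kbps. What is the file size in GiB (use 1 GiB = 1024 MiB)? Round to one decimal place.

1.1 GiB

13 min = 780 s
Audio total: 248 + 368 + 80 = 696 kbps = 0.696 Mbps.
Total bitrate: 11.93 + 0.696 = 12.626 Mbps.
Stream data: 12.626 Mbps × 780 s = 9848.3 Mb.
9,848 Mb = 1,231,035,000 bytes ÷ 1,073,741,824 = 1.146 GiB.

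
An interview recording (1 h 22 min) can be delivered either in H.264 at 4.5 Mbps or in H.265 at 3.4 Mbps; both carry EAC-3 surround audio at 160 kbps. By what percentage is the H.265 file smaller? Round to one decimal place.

23.6%

1 h 22 min = 82 min = 4920 s
Audio: 160 kbps = 0.160 Mbps.
H.264: 4.660 Mbps × 4920 s = 22927.2 Mb = 2.669 GiB.
H.265: 3.560 Mbps × 4920 s = 17515.2 Mb = 2.039 GiB.
Reduction: (1 − 2.039/2.669) × 100 = 23.61%.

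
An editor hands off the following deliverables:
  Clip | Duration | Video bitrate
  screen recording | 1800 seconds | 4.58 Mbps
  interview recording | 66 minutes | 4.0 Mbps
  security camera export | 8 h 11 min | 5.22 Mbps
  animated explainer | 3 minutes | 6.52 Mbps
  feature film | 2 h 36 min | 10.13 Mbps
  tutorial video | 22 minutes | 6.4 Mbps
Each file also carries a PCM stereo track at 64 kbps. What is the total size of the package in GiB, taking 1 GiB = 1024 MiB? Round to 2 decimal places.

33.21 GiB

Audio: 64 kbps = 0.064 Mbps.
screen recording: 4.644 Mbps × 1800 s = 8359.2 Mb
interview recording: 4.064 Mbps × 3960 s = 16093.4 Mb
security camera export: 5.284 Mbps × 29460 s = 155666.6 Mb
animated explainer: 6.584 Mbps × 180 s = 1185.1 Mb
feature film: 10.194 Mbps × 9360 s = 95415.8 Mb
tutorial video: 6.464 Mbps × 1320 s = 8532.5 Mb
Total: 285252.7 Mb = 35656.6 MB.
= 33.21 GiB.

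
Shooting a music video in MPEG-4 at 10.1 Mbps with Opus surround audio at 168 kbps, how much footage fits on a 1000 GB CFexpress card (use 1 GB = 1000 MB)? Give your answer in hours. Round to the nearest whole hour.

216 hours

Audio: 168 kbps = 0.168 Mbps.
Total bitrate: 10.1 + 0.168 = 10.268 Mbps.
Capacity: 1000 GB = 8,000,000 Mb.
Recording time: 8,000,000 / 10.268 = 779,120 s ≈ 216 hours.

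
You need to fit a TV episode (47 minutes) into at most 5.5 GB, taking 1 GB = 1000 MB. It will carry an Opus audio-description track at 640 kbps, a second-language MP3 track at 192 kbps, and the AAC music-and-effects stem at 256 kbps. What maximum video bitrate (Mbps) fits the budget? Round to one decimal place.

14.5 Mbps

Budget: 5.5 GB = 44000.0 Mb.
47 min = 2820 s
Total bitrate budget: 44000.0 Mb / 2820 s = 15.603 Mbps.
Audio total: 640 + 192 + 256 = 1088 kbps = 1.088 Mbps.
Video: 15.603 − 1.088 = 14.515 Mbps.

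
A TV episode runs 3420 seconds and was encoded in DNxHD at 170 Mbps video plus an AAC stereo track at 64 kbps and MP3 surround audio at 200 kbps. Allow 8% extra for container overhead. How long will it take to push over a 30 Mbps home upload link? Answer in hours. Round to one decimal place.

5.8 hours

Audio total: 64 + 200 = 264 kbps = 0.264 Mbps.
Total bitrate: 170.264 Mbps.
File: 170.264 Mbps × 3420 s = 582302.9 Mb.
With 8% container overhead: ×1.08. → 628887.1 Mb.
At 30 Mbps: 628887.1 / 30 = 20962.9 s ≈ 5.82 hours.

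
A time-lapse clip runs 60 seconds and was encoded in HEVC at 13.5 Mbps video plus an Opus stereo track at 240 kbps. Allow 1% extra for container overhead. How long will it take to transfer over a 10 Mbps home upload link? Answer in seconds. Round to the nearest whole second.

83 seconds

Audio: 240 kbps = 0.240 Mbps.
Total bitrate: 13.740 Mbps.
File: 13.740 Mbps × 60 s = 824.4 Mb.
With 1% container overhead: ×1.01. → 832.6 Mb.
At 10 Mbps: 832.6 / 10 = 83.3 s ≈ 83.3 seconds.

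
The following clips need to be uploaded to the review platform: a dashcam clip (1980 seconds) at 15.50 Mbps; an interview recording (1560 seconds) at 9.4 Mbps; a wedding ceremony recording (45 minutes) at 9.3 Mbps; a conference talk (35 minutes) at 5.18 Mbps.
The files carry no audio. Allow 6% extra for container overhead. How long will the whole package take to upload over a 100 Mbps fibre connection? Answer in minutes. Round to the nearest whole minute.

dashcam clip: 15.500 Mbps × 1980 s × 1.06 = 32531.4 Mb
interview recording: 9.400 Mbps × 1560 s × 1.06 = 15543.8 Mb
wedding ceremony recording: 9.300 Mbps × 2700 s × 1.06 = 26616.6 Mb
conference talk: 5.180 Mbps × 2100 s × 1.06 = 11530.7 Mb
Total: 86222.5 Mb = 10777.8 MB.
At 100 Mbps: 86222.5 / 100 = 862 s ≈ 14.4 minutes.

14 minutes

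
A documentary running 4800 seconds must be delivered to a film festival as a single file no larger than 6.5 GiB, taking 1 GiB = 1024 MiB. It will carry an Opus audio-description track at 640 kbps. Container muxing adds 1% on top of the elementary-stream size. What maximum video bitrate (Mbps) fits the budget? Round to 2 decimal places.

10.88 Mbps

Budget: 6.5 GiB = 55834.6 Mb.
Stream payload after overhead: 55834.6 / 1.01 = 55281.8 Mb.
Total bitrate budget: 55281.8 Mb / 4800 s = 11.517 Mbps.
Audio: 640 kbps = 0.640 Mbps.
Video: 11.517 − 0.640 = 10.877 Mbps.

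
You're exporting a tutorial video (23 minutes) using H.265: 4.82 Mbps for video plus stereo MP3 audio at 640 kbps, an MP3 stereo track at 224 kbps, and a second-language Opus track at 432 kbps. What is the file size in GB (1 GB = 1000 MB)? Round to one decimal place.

23 min = 1380 s
Audio total: 640 + 224 + 432 = 1296 kbps = 1.296 Mbps.
Total bitrate: 4.82 + 1.296 = 6.116 Mbps.
Stream data: 6.116 Mbps × 1380 s = 8440.1 Mb.
8,440 Mb ÷ 8 = 1,055 MB → 1.055 GB.

1.1 GB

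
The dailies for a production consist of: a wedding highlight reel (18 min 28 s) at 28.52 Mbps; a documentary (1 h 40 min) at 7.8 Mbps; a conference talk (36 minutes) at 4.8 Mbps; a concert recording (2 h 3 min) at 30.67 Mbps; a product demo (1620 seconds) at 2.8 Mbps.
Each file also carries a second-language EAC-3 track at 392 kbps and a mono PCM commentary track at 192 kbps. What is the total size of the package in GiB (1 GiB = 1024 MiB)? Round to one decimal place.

38.5 GiB

Audio total: 392 + 192 = 584 kbps = 0.584 Mbps.
wedding highlight reel: 29.104 Mbps × 1108 s = 32247.2 Mb
documentary: 8.384 Mbps × 6000 s = 50304.0 Mb
conference talk: 5.384 Mbps × 2160 s = 11629.4 Mb
concert recording: 31.254 Mbps × 7380 s = 230654.5 Mb
product demo: 3.384 Mbps × 1620 s = 5482.1 Mb
Total: 330317.3 Mb = 41289.7 MB.
= 38.45 GiB.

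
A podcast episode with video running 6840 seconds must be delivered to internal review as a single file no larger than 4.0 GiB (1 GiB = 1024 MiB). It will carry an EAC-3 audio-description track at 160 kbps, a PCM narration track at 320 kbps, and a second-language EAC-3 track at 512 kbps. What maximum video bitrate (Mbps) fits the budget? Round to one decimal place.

4.0 Mbps

Budget: 4.0 GiB = 34359.7 Mb.
Total bitrate budget: 34359.7 Mb / 6840 s = 5.023 Mbps.
Audio total: 160 + 320 + 512 = 992 kbps = 0.992 Mbps.
Video: 5.023 − 0.992 = 4.031 Mbps.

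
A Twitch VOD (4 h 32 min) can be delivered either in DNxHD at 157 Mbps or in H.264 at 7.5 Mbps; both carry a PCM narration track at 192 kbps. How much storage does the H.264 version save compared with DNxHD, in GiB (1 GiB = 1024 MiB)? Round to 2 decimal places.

284.03 GiB

4 h 32 min = 272 min = 16320 s
Audio: 192 kbps = 0.192 Mbps.
DNxHD: 157.192 Mbps × 16320 s = 2565373.4 Mb = 298.649 GiB.
H.264: 7.692 Mbps × 16320 s = 125533.4 Mb = 14.614 GiB.
Saving: 298.649 − 14.614 = 284.035 GiB.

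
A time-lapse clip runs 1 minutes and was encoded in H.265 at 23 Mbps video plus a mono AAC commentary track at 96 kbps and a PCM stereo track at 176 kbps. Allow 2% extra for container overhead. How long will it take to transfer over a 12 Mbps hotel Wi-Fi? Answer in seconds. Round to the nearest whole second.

Audio total: 96 + 176 = 272 kbps = 0.272 Mbps.
Total bitrate: 23.272 Mbps.
File: 23.272 Mbps × 60 s = 1396.3 Mb.
With 2% container overhead: ×1.02. → 1424.2 Mb.
At 12 Mbps: 1424.2 / 12 = 118.7 s ≈ 119 seconds.

119 seconds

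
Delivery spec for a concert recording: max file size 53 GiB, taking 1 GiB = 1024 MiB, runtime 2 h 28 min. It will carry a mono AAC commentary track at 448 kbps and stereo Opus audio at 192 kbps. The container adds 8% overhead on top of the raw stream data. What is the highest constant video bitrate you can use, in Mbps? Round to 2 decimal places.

46.83 Mbps

Budget: 53 GiB = 455266.5 Mb.
Stream payload after overhead: 455266.5 / 1.08 = 421543.1 Mb.
2 h 28 min = 148 min = 8880 s
Total bitrate budget: 421543.1 Mb / 8880 s = 47.471 Mbps.
Audio total: 448 + 192 = 640 kbps = 0.640 Mbps.
Video: 47.471 − 0.640 = 46.831 Mbps.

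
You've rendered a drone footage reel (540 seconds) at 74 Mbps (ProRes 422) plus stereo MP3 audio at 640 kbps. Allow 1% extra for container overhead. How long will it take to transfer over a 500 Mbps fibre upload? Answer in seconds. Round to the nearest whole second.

Audio: 640 kbps = 0.640 Mbps.
Total bitrate: 74.640 Mbps.
File: 74.640 Mbps × 540 s = 40305.6 Mb.
With 1% container overhead: ×1.01. → 40708.7 Mb.
At 500 Mbps: 40708.7 / 500 = 81.4 s ≈ 81.4 seconds.

81 seconds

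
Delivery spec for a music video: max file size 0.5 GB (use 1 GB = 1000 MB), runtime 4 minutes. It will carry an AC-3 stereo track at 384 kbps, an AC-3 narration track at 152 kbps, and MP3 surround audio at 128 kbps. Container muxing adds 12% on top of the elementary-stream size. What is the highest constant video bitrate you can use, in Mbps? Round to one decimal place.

14.2 Mbps

Budget: 0.5 GB = 4000.0 Mb.
Stream payload after overhead: 4000.0 / 1.12 = 3571.4 Mb.
4 min = 240 s
Total bitrate budget: 3571.4 Mb / 240 s = 14.881 Mbps.
Audio total: 384 + 152 + 128 = 664 kbps = 0.664 Mbps.
Video: 14.881 − 0.664 = 14.217 Mbps.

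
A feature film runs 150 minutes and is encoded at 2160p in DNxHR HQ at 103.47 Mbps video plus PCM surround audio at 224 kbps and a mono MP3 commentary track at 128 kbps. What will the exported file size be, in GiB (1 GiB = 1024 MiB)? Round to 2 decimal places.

150 min = 9000 s
Audio total: 224 + 128 = 352 kbps = 0.352 Mbps.
Total bitrate: 103.47 + 0.352 = 103.822 Mbps.
Stream data: 103.822 Mbps × 9000 s = 934398.0 Mb.
934,398 Mb = 116,799,750,000 bytes ÷ 1,073,741,824 = 108.8 GiB.

108.78 GiB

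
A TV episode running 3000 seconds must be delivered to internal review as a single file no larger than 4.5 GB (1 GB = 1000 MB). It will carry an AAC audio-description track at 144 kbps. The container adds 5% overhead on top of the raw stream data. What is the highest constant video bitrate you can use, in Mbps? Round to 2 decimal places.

11.28 Mbps

Budget: 4.5 GB = 36000.0 Mb.
Stream payload after overhead: 36000.0 / 1.05 = 34285.7 Mb.
Total bitrate budget: 34285.7 Mb / 3000 s = 11.429 Mbps.
Audio: 144 kbps = 0.144 Mbps.
Video: 11.429 − 0.144 = 11.285 Mbps.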